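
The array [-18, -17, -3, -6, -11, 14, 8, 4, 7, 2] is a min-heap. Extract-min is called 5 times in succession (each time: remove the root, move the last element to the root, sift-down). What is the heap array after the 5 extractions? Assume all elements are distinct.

[2, 4, 8, 14, 7]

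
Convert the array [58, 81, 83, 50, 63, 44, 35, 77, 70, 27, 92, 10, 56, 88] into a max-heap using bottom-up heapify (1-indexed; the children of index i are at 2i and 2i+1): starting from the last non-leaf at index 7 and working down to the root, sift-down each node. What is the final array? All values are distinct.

[92, 81, 88, 77, 63, 56, 83, 50, 70, 27, 58, 10, 44, 35]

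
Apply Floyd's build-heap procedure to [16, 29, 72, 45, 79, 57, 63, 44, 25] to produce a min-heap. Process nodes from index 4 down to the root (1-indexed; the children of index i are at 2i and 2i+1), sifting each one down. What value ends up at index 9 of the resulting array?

45

sift down from index 4:
  45 vs smaller child 25 at index 9, swap → [16, 29, 72, 25, 79, 57, 63, 44, 45]
sift down from index 3:
  72 vs smaller child 57 at index 6, swap → [16, 29, 57, 25, 79, 72, 63, 44, 45]
sift down from index 2:
  29 vs smaller child 25 at index 4, swap → [16, 25, 57, 29, 79, 72, 63, 44, 45]
sift down from index 1: already satisfies heap property
resulting array: [16, 25, 57, 29, 79, 72, 63, 44, 45]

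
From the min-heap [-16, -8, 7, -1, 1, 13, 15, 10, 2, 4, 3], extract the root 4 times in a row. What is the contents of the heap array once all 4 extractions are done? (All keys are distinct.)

[2, 3, 7, 10, 4, 13, 15]

extract-min #1 returns -16:
  remove root -16; move last element 3 to root → [3, -8, 7, -1, 1, 13, 15, 10, 2, 4]
  3 vs smaller child -8 at index 1, swap → [-8, 3, 7, -1, 1, 13, 15, 10, 2, 4]
  3 vs smaller child -1 at index 3, swap → [-8, -1, 7, 3, 1, 13, 15, 10, 2, 4]
  3 vs smaller child 2 at index 8, swap → [-8, -1, 7, 2, 1, 13, 15, 10, 3, 4]
extract-min #2 returns -8:
  remove root -8; move last element 4 to root → [4, -1, 7, 2, 1, 13, 15, 10, 3]
  4 vs smaller child -1 at index 1, swap → [-1, 4, 7, 2, 1, 13, 15, 10, 3]
  4 vs smaller child 1 at index 4, swap → [-1, 1, 7, 2, 4, 13, 15, 10, 3]
extract-min #3 returns -1:
  remove root -1; move last element 3 to root → [3, 1, 7, 2, 4, 13, 15, 10]
  3 vs smaller child 1 at index 1, swap → [1, 3, 7, 2, 4, 13, 15, 10]
  3 vs smaller child 2 at index 3, swap → [1, 2, 7, 3, 4, 13, 15, 10]
extract-min #4 returns 1:
  remove root 1; move last element 10 to root → [10, 2, 7, 3, 4, 13, 15]
  10 vs smaller child 2 at index 1, swap → [2, 10, 7, 3, 4, 13, 15]
  10 vs smaller child 3 at index 3, swap → [2, 3, 7, 10, 4, 13, 15]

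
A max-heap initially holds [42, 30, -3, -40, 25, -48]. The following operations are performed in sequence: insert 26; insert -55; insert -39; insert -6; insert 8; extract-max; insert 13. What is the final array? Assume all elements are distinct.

[30, 25, 26, -39, 13, -48, -3, -55, -40, -6, 8]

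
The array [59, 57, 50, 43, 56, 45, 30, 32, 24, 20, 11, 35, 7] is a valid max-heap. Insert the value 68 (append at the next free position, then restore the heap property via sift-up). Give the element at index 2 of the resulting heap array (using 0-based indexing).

append 68 at index 13 → [59, 57, 50, 43, 56, 45, 30, 32, 24, 20, 11, 35, 7, 68]
68 > parent 30 at index 6, swap → [59, 57, 50, 43, 56, 45, 68, 32, 24, 20, 11, 35, 7, 30]
68 > parent 50 at index 2, swap → [59, 57, 68, 43, 56, 45, 50, 32, 24, 20, 11, 35, 7, 30]
68 > parent 59 at index 0, swap → [68, 57, 59, 43, 56, 45, 50, 32, 24, 20, 11, 35, 7, 30]
resulting array: [68, 57, 59, 43, 56, 45, 50, 32, 24, 20, 11, 35, 7, 30]

59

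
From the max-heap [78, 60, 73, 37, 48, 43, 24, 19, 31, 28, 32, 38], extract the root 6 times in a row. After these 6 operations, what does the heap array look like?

[37, 32, 28, 31, 24, 19]

extract-max #1 returns 78:
  remove root 78; move last element 38 to root → [38, 60, 73, 37, 48, 43, 24, 19, 31, 28, 32]
  38 vs larger child 73 at index 2, swap → [73, 60, 38, 37, 48, 43, 24, 19, 31, 28, 32]
  38 vs larger child 43 at index 5, swap → [73, 60, 43, 37, 48, 38, 24, 19, 31, 28, 32]
extract-max #2 returns 73:
  remove root 73; move last element 32 to root → [32, 60, 43, 37, 48, 38, 24, 19, 31, 28]
  32 vs larger child 60 at index 1, swap → [60, 32, 43, 37, 48, 38, 24, 19, 31, 28]
  32 vs larger child 48 at index 4, swap → [60, 48, 43, 37, 32, 38, 24, 19, 31, 28]
extract-max #3 returns 60:
  remove root 60; move last element 28 to root → [28, 48, 43, 37, 32, 38, 24, 19, 31]
  28 vs larger child 48 at index 1, swap → [48, 28, 43, 37, 32, 38, 24, 19, 31]
  28 vs larger child 37 at index 3, swap → [48, 37, 43, 28, 32, 38, 24, 19, 31]
  28 vs larger child 31 at index 8, swap → [48, 37, 43, 31, 32, 38, 24, 19, 28]
extract-max #4 returns 48:
  remove root 48; move last element 28 to root → [28, 37, 43, 31, 32, 38, 24, 19]
  28 vs larger child 43 at index 2, swap → [43, 37, 28, 31, 32, 38, 24, 19]
  28 vs larger child 38 at index 5, swap → [43, 37, 38, 31, 32, 28, 24, 19]
extract-max #5 returns 43:
  remove root 43; move last element 19 to root → [19, 37, 38, 31, 32, 28, 24]
  19 vs larger child 38 at index 2, swap → [38, 37, 19, 31, 32, 28, 24]
  19 vs larger child 28 at index 5, swap → [38, 37, 28, 31, 32, 19, 24]
extract-max #6 returns 38:
  remove root 38; move last element 24 to root → [24, 37, 28, 31, 32, 19]
  24 vs larger child 37 at index 1, swap → [37, 24, 28, 31, 32, 19]
  24 vs larger child 32 at index 4, swap → [37, 32, 28, 31, 24, 19]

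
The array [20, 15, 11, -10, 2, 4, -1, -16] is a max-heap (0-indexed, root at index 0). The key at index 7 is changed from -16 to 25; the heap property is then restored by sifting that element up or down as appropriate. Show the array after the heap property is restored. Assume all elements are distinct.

set index 7 from -16 to 25 → [20, 15, 11, -10, 2, 4, -1, 25]
25 > parent -10 at index 3, swap → [20, 15, 11, 25, 2, 4, -1, -10]
25 > parent 15 at index 1, swap → [20, 25, 11, 15, 2, 4, -1, -10]
25 > parent 20 at index 0, swap → [25, 20, 11, 15, 2, 4, -1, -10]

[25, 20, 11, 15, 2, 4, -1, -10]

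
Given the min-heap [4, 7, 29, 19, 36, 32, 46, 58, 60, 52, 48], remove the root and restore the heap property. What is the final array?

remove root 4; move last element 48 to root → [48, 7, 29, 19, 36, 32, 46, 58, 60, 52]
48 vs smaller child 7 at index 1, swap → [7, 48, 29, 19, 36, 32, 46, 58, 60, 52]
48 vs smaller child 19 at index 3, swap → [7, 19, 29, 48, 36, 32, 46, 58, 60, 52]

[7, 19, 29, 48, 36, 32, 46, 58, 60, 52]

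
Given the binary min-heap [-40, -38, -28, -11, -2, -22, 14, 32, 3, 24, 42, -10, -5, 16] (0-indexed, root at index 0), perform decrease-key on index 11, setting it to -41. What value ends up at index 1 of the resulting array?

-38

set index 11 from -10 to -41 → [-40, -38, -28, -11, -2, -22, 14, 32, 3, 24, 42, -41, -5, 16]
-41 < parent -22 at index 5, swap → [-40, -38, -28, -11, -2, -41, 14, 32, 3, 24, 42, -22, -5, 16]
-41 < parent -28 at index 2, swap → [-40, -38, -41, -11, -2, -28, 14, 32, 3, 24, 42, -22, -5, 16]
-41 < parent -40 at index 0, swap → [-41, -38, -40, -11, -2, -28, 14, 32, 3, 24, 42, -22, -5, 16]
resulting array: [-41, -38, -40, -11, -2, -28, 14, 32, 3, 24, 42, -22, -5, 16]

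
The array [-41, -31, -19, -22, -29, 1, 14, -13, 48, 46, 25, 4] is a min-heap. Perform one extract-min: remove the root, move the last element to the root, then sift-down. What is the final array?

remove root -41; move last element 4 to root → [4, -31, -19, -22, -29, 1, 14, -13, 48, 46, 25]
4 vs smaller child -31 at index 1, swap → [-31, 4, -19, -22, -29, 1, 14, -13, 48, 46, 25]
4 vs smaller child -29 at index 4, swap → [-31, -29, -19, -22, 4, 1, 14, -13, 48, 46, 25]

[-31, -29, -19, -22, 4, 1, 14, -13, 48, 46, 25]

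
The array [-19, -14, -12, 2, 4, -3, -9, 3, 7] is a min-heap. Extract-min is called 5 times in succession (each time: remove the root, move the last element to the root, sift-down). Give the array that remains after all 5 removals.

[2, 3, 7, 4]

extract-min #1 returns -19:
  remove root -19; move last element 7 to root → [7, -14, -12, 2, 4, -3, -9, 3]
  7 vs smaller child -14 at index 1, swap → [-14, 7, -12, 2, 4, -3, -9, 3]
  7 vs smaller child 2 at index 3, swap → [-14, 2, -12, 7, 4, -3, -9, 3]
  7 vs only child 3 at index 7, swap → [-14, 2, -12, 3, 4, -3, -9, 7]
extract-min #2 returns -14:
  remove root -14; move last element 7 to root → [7, 2, -12, 3, 4, -3, -9]
  7 vs smaller child -12 at index 2, swap → [-12, 2, 7, 3, 4, -3, -9]
  7 vs smaller child -9 at index 6, swap → [-12, 2, -9, 3, 4, -3, 7]
extract-min #3 returns -12:
  remove root -12; move last element 7 to root → [7, 2, -9, 3, 4, -3]
  7 vs smaller child -9 at index 2, swap → [-9, 2, 7, 3, 4, -3]
  7 vs only child -3 at index 5, swap → [-9, 2, -3, 3, 4, 7]
extract-min #4 returns -9:
  remove root -9; move last element 7 to root → [7, 2, -3, 3, 4]
  7 vs smaller child -3 at index 2, swap → [-3, 2, 7, 3, 4]
extract-min #5 returns -3:
  remove root -3; move last element 4 to root → [4, 2, 7, 3]
  4 vs smaller child 2 at index 1, swap → [2, 4, 7, 3]
  4 vs only child 3 at index 3, swap → [2, 3, 7, 4]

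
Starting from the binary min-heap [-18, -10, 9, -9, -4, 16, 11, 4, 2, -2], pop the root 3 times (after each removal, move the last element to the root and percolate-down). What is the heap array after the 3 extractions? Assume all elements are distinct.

extract-min #1 returns -18:
  remove root -18; move last element -2 to root → [-2, -10, 9, -9, -4, 16, 11, 4, 2]
  -2 vs smaller child -10 at index 1, swap → [-10, -2, 9, -9, -4, 16, 11, 4, 2]
  -2 vs smaller child -9 at index 3, swap → [-10, -9, 9, -2, -4, 16, 11, 4, 2]
extract-min #2 returns -10:
  remove root -10; move last element 2 to root → [2, -9, 9, -2, -4, 16, 11, 4]
  2 vs smaller child -9 at index 1, swap → [-9, 2, 9, -2, -4, 16, 11, 4]
  2 vs smaller child -4 at index 4, swap → [-9, -4, 9, -2, 2, 16, 11, 4]
extract-min #3 returns -9:
  remove root -9; move last element 4 to root → [4, -4, 9, -2, 2, 16, 11]
  4 vs smaller child -4 at index 1, swap → [-4, 4, 9, -2, 2, 16, 11]
  4 vs smaller child -2 at index 3, swap → [-4, -2, 9, 4, 2, 16, 11]

[-4, -2, 9, 4, 2, 16, 11]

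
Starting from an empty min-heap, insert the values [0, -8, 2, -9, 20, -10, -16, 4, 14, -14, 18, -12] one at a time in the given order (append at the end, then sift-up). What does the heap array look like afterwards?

[-16, -14, -12, 0, -8, -10, -9, 4, 14, 20, 18, 2]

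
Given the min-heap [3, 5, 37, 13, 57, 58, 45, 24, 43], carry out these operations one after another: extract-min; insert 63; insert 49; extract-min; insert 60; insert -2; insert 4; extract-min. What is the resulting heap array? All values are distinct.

[4, 13, 37, 43, 24, 58, 45, 57, 63, 60, 49]

extract-min → returns 3:
  remove root 3; move last element 43 to root → [43, 5, 37, 13, 57, 58, 45, 24]
  43 vs smaller child 5 at index 1, swap → [5, 43, 37, 13, 57, 58, 45, 24]
  43 vs smaller child 13 at index 3, swap → [5, 13, 37, 43, 57, 58, 45, 24]
  43 vs only child 24 at index 7, swap → [5, 13, 37, 24, 57, 58, 45, 43]
insert 63:
  append 63 at index 8 → [5, 13, 37, 24, 57, 58, 45, 43, 63] (no swap needed)
insert 49:
  append 49 at index 9 → [5, 13, 37, 24, 57, 58, 45, 43, 63, 49]
  49 < parent 57 at index 4, swap → [5, 13, 37, 24, 49, 58, 45, 43, 63, 57]
extract-min → returns 5:
  remove root 5; move last element 57 to root → [57, 13, 37, 24, 49, 58, 45, 43, 63]
  57 vs smaller child 13 at index 1, swap → [13, 57, 37, 24, 49, 58, 45, 43, 63]
  57 vs smaller child 24 at index 3, swap → [13, 24, 37, 57, 49, 58, 45, 43, 63]
  57 vs smaller child 43 at index 7, swap → [13, 24, 37, 43, 49, 58, 45, 57, 63]
insert 60:
  append 60 at index 9 → [13, 24, 37, 43, 49, 58, 45, 57, 63, 60] (no swap needed)
insert -2:
  append -2 at index 10 → [13, 24, 37, 43, 49, 58, 45, 57, 63, 60, -2]
  -2 < parent 49 at index 4, swap → [13, 24, 37, 43, -2, 58, 45, 57, 63, 60, 49]
  -2 < parent 24 at index 1, swap → [13, -2, 37, 43, 24, 58, 45, 57, 63, 60, 49]
  -2 < parent 13 at index 0, swap → [-2, 13, 37, 43, 24, 58, 45, 57, 63, 60, 49]
insert 4:
  append 4 at index 11 → [-2, 13, 37, 43, 24, 58, 45, 57, 63, 60, 49, 4]
  4 < parent 58 at index 5, swap → [-2, 13, 37, 43, 24, 4, 45, 57, 63, 60, 49, 58]
  4 < parent 37 at index 2, swap → [-2, 13, 4, 43, 24, 37, 45, 57, 63, 60, 49, 58]
extract-min → returns -2:
  remove root -2; move last element 58 to root → [58, 13, 4, 43, 24, 37, 45, 57, 63, 60, 49]
  58 vs smaller child 4 at index 2, swap → [4, 13, 58, 43, 24, 37, 45, 57, 63, 60, 49]
  58 vs smaller child 37 at index 5, swap → [4, 13, 37, 43, 24, 58, 45, 57, 63, 60, 49]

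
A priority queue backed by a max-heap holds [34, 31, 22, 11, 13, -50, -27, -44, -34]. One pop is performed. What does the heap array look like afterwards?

remove root 34; move last element -34 to root → [-34, 31, 22, 11, 13, -50, -27, -44]
-34 vs larger child 31 at index 1, swap → [31, -34, 22, 11, 13, -50, -27, -44]
-34 vs larger child 13 at index 4, swap → [31, 13, 22, 11, -34, -50, -27, -44]

[31, 13, 22, 11, -34, -50, -27, -44]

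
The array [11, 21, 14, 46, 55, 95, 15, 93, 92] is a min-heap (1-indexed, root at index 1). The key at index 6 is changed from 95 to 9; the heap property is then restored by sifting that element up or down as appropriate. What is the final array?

set index 6 from 95 to 9 → [11, 21, 14, 46, 55, 9, 15, 93, 92]
9 < parent 14 at index 3, swap → [11, 21, 9, 46, 55, 14, 15, 93, 92]
9 < parent 11 at index 1, swap → [9, 21, 11, 46, 55, 14, 15, 93, 92]

[9, 21, 11, 46, 55, 14, 15, 93, 92]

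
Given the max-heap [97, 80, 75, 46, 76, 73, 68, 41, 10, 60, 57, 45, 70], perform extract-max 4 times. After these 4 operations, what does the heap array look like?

extract-max #1 returns 97:
  remove root 97; move last element 70 to root → [70, 80, 75, 46, 76, 73, 68, 41, 10, 60, 57, 45]
  70 vs larger child 80 at index 1, swap → [80, 70, 75, 46, 76, 73, 68, 41, 10, 60, 57, 45]
  70 vs larger child 76 at index 4, swap → [80, 76, 75, 46, 70, 73, 68, 41, 10, 60, 57, 45]
extract-max #2 returns 80:
  remove root 80; move last element 45 to root → [45, 76, 75, 46, 70, 73, 68, 41, 10, 60, 57]
  45 vs larger child 76 at index 1, swap → [76, 45, 75, 46, 70, 73, 68, 41, 10, 60, 57]
  45 vs larger child 70 at index 4, swap → [76, 70, 75, 46, 45, 73, 68, 41, 10, 60, 57]
  45 vs larger child 60 at index 9, swap → [76, 70, 75, 46, 60, 73, 68, 41, 10, 45, 57]
extract-max #3 returns 76:
  remove root 76; move last element 57 to root → [57, 70, 75, 46, 60, 73, 68, 41, 10, 45]
  57 vs larger child 75 at index 2, swap → [75, 70, 57, 46, 60, 73, 68, 41, 10, 45]
  57 vs larger child 73 at index 5, swap → [75, 70, 73, 46, 60, 57, 68, 41, 10, 45]
extract-max #4 returns 75:
  remove root 75; move last element 45 to root → [45, 70, 73, 46, 60, 57, 68, 41, 10]
  45 vs larger child 73 at index 2, swap → [73, 70, 45, 46, 60, 57, 68, 41, 10]
  45 vs larger child 68 at index 6, swap → [73, 70, 68, 46, 60, 57, 45, 41, 10]

[73, 70, 68, 46, 60, 57, 45, 41, 10]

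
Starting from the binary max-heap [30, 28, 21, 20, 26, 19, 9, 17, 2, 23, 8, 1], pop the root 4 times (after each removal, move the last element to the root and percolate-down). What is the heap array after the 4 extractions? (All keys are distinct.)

extract-max #1 returns 30:
  remove root 30; move last element 1 to root → [1, 28, 21, 20, 26, 19, 9, 17, 2, 23, 8]
  1 vs larger child 28 at index 1, swap → [28, 1, 21, 20, 26, 19, 9, 17, 2, 23, 8]
  1 vs larger child 26 at index 4, swap → [28, 26, 21, 20, 1, 19, 9, 17, 2, 23, 8]
  1 vs larger child 23 at index 9, swap → [28, 26, 21, 20, 23, 19, 9, 17, 2, 1, 8]
extract-max #2 returns 28:
  remove root 28; move last element 8 to root → [8, 26, 21, 20, 23, 19, 9, 17, 2, 1]
  8 vs larger child 26 at index 1, swap → [26, 8, 21, 20, 23, 19, 9, 17, 2, 1]
  8 vs larger child 23 at index 4, swap → [26, 23, 21, 20, 8, 19, 9, 17, 2, 1]
extract-max #3 returns 26:
  remove root 26; move last element 1 to root → [1, 23, 21, 20, 8, 19, 9, 17, 2]
  1 vs larger child 23 at index 1, swap → [23, 1, 21, 20, 8, 19, 9, 17, 2]
  1 vs larger child 20 at index 3, swap → [23, 20, 21, 1, 8, 19, 9, 17, 2]
  1 vs larger child 17 at index 7, swap → [23, 20, 21, 17, 8, 19, 9, 1, 2]
extract-max #4 returns 23:
  remove root 23; move last element 2 to root → [2, 20, 21, 17, 8, 19, 9, 1]
  2 vs larger child 21 at index 2, swap → [21, 20, 2, 17, 8, 19, 9, 1]
  2 vs larger child 19 at index 5, swap → [21, 20, 19, 17, 8, 2, 9, 1]

[21, 20, 19, 17, 8, 2, 9, 1]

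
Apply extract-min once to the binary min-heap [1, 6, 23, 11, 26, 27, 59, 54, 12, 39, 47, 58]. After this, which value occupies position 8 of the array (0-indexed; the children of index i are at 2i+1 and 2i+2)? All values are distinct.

58

remove root 1; move last element 58 to root → [58, 6, 23, 11, 26, 27, 59, 54, 12, 39, 47]
58 vs smaller child 6 at index 1, swap → [6, 58, 23, 11, 26, 27, 59, 54, 12, 39, 47]
58 vs smaller child 11 at index 3, swap → [6, 11, 23, 58, 26, 27, 59, 54, 12, 39, 47]
58 vs smaller child 12 at index 8, swap → [6, 11, 23, 12, 26, 27, 59, 54, 58, 39, 47]
resulting array: [6, 11, 23, 12, 26, 27, 59, 54, 58, 39, 47]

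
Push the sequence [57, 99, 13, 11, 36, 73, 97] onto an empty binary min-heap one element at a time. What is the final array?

Insert 57:
  append 57 at index 0 → [57] (no swap needed)
Insert 99:
  append 99 at index 1 → [57, 99] (no swap needed)
Insert 13:
  append 13 at index 2 → [57, 99, 13]
  13 < parent 57 at index 0, swap → [13, 99, 57]
Insert 11:
  append 11 at index 3 → [13, 99, 57, 11]
  11 < parent 99 at index 1, swap → [13, 11, 57, 99]
  11 < parent 13 at index 0, swap → [11, 13, 57, 99]
Insert 36:
  append 36 at index 4 → [11, 13, 57, 99, 36] (no swap needed)
Insert 73:
  append 73 at index 5 → [11, 13, 57, 99, 36, 73] (no swap needed)
Insert 97:
  append 97 at index 6 → [11, 13, 57, 99, 36, 73, 97] (no swap needed)

[11, 13, 57, 99, 36, 73, 97]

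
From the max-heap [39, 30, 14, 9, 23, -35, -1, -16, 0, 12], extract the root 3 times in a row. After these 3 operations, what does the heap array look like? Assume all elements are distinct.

extract-max #1 returns 39:
  remove root 39; move last element 12 to root → [12, 30, 14, 9, 23, -35, -1, -16, 0]
  12 vs larger child 30 at index 1, swap → [30, 12, 14, 9, 23, -35, -1, -16, 0]
  12 vs larger child 23 at index 4, swap → [30, 23, 14, 9, 12, -35, -1, -16, 0]
extract-max #2 returns 30:
  remove root 30; move last element 0 to root → [0, 23, 14, 9, 12, -35, -1, -16]
  0 vs larger child 23 at index 1, swap → [23, 0, 14, 9, 12, -35, -1, -16]
  0 vs larger child 12 at index 4, swap → [23, 12, 14, 9, 0, -35, -1, -16]
extract-max #3 returns 23:
  remove root 23; move last element -16 to root → [-16, 12, 14, 9, 0, -35, -1]
  -16 vs larger child 14 at index 2, swap → [14, 12, -16, 9, 0, -35, -1]
  -16 vs larger child -1 at index 6, swap → [14, 12, -1, 9, 0, -35, -16]

[14, 12, -1, 9, 0, -35, -16]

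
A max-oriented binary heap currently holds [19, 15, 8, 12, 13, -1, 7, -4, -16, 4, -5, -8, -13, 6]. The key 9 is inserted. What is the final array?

append 9 at index 14 → [19, 15, 8, 12, 13, -1, 7, -4, -16, 4, -5, -8, -13, 6, 9]
9 > parent 7 at index 6, swap → [19, 15, 8, 12, 13, -1, 9, -4, -16, 4, -5, -8, -13, 6, 7]
9 > parent 8 at index 2, swap → [19, 15, 9, 12, 13, -1, 8, -4, -16, 4, -5, -8, -13, 6, 7]

[19, 15, 9, 12, 13, -1, 8, -4, -16, 4, -5, -8, -13, 6, 7]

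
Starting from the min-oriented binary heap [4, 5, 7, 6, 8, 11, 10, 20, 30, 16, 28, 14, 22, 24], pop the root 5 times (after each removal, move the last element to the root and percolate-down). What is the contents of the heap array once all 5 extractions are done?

[10, 16, 11, 20, 22, 28, 14, 24, 30]

extract-min #1 returns 4:
  remove root 4; move last element 24 to root → [24, 5, 7, 6, 8, 11, 10, 20, 30, 16, 28, 14, 22]
  24 vs smaller child 5 at index 1, swap → [5, 24, 7, 6, 8, 11, 10, 20, 30, 16, 28, 14, 22]
  24 vs smaller child 6 at index 3, swap → [5, 6, 7, 24, 8, 11, 10, 20, 30, 16, 28, 14, 22]
  24 vs smaller child 20 at index 7, swap → [5, 6, 7, 20, 8, 11, 10, 24, 30, 16, 28, 14, 22]
extract-min #2 returns 5:
  remove root 5; move last element 22 to root → [22, 6, 7, 20, 8, 11, 10, 24, 30, 16, 28, 14]
  22 vs smaller child 6 at index 1, swap → [6, 22, 7, 20, 8, 11, 10, 24, 30, 16, 28, 14]
  22 vs smaller child 8 at index 4, swap → [6, 8, 7, 20, 22, 11, 10, 24, 30, 16, 28, 14]
  22 vs smaller child 16 at index 9, swap → [6, 8, 7, 20, 16, 11, 10, 24, 30, 22, 28, 14]
extract-min #3 returns 6:
  remove root 6; move last element 14 to root → [14, 8, 7, 20, 16, 11, 10, 24, 30, 22, 28]
  14 vs smaller child 7 at index 2, swap → [7, 8, 14, 20, 16, 11, 10, 24, 30, 22, 28]
  14 vs smaller child 10 at index 6, swap → [7, 8, 10, 20, 16, 11, 14, 24, 30, 22, 28]
extract-min #4 returns 7:
  remove root 7; move last element 28 to root → [28, 8, 10, 20, 16, 11, 14, 24, 30, 22]
  28 vs smaller child 8 at index 1, swap → [8, 28, 10, 20, 16, 11, 14, 24, 30, 22]
  28 vs smaller child 16 at index 4, swap → [8, 16, 10, 20, 28, 11, 14, 24, 30, 22]
  28 vs only child 22 at index 9, swap → [8, 16, 10, 20, 22, 11, 14, 24, 30, 28]
extract-min #5 returns 8:
  remove root 8; move last element 28 to root → [28, 16, 10, 20, 22, 11, 14, 24, 30]
  28 vs smaller child 10 at index 2, swap → [10, 16, 28, 20, 22, 11, 14, 24, 30]
  28 vs smaller child 11 at index 5, swap → [10, 16, 11, 20, 22, 28, 14, 24, 30]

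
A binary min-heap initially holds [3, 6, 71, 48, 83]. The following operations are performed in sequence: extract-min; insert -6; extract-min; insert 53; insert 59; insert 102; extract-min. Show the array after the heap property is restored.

[48, 53, 59, 83, 102, 71]

extract-min → returns 3:
  remove root 3; move last element 83 to root → [83, 6, 71, 48]
  83 vs smaller child 6 at index 1, swap → [6, 83, 71, 48]
  83 vs only child 48 at index 3, swap → [6, 48, 71, 83]
insert -6:
  append -6 at index 4 → [6, 48, 71, 83, -6]
  -6 < parent 48 at index 1, swap → [6, -6, 71, 83, 48]
  -6 < parent 6 at index 0, swap → [-6, 6, 71, 83, 48]
extract-min → returns -6:
  remove root -6; move last element 48 to root → [48, 6, 71, 83]
  48 vs smaller child 6 at index 1, swap → [6, 48, 71, 83]
insert 53:
  append 53 at index 4 → [6, 48, 71, 83, 53] (no swap needed)
insert 59:
  append 59 at index 5 → [6, 48, 71, 83, 53, 59]
  59 < parent 71 at index 2, swap → [6, 48, 59, 83, 53, 71]
insert 102:
  append 102 at index 6 → [6, 48, 59, 83, 53, 71, 102] (no swap needed)
extract-min → returns 6:
  remove root 6; move last element 102 to root → [102, 48, 59, 83, 53, 71]
  102 vs smaller child 48 at index 1, swap → [48, 102, 59, 83, 53, 71]
  102 vs smaller child 53 at index 4, swap → [48, 53, 59, 83, 102, 71]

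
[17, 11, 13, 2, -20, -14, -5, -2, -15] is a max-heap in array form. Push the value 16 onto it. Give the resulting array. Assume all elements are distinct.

[17, 16, 13, 2, 11, -14, -5, -2, -15, -20]

append 16 at index 9 → [17, 11, 13, 2, -20, -14, -5, -2, -15, 16]
16 > parent -20 at index 4, swap → [17, 11, 13, 2, 16, -14, -5, -2, -15, -20]
16 > parent 11 at index 1, swap → [17, 16, 13, 2, 11, -14, -5, -2, -15, -20]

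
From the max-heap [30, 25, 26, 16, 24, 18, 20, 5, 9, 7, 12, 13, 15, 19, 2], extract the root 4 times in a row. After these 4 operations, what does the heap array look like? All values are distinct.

extract-max #1 returns 30:
  remove root 30; move last element 2 to root → [2, 25, 26, 16, 24, 18, 20, 5, 9, 7, 12, 13, 15, 19]
  2 vs larger child 26 at index 2, swap → [26, 25, 2, 16, 24, 18, 20, 5, 9, 7, 12, 13, 15, 19]
  2 vs larger child 20 at index 6, swap → [26, 25, 20, 16, 24, 18, 2, 5, 9, 7, 12, 13, 15, 19]
  2 vs only child 19 at index 13, swap → [26, 25, 20, 16, 24, 18, 19, 5, 9, 7, 12, 13, 15, 2]
extract-max #2 returns 26:
  remove root 26; move last element 2 to root → [2, 25, 20, 16, 24, 18, 19, 5, 9, 7, 12, 13, 15]
  2 vs larger child 25 at index 1, swap → [25, 2, 20, 16, 24, 18, 19, 5, 9, 7, 12, 13, 15]
  2 vs larger child 24 at index 4, swap → [25, 24, 20, 16, 2, 18, 19, 5, 9, 7, 12, 13, 15]
  2 vs larger child 12 at index 10, swap → [25, 24, 20, 16, 12, 18, 19, 5, 9, 7, 2, 13, 15]
extract-max #3 returns 25:
  remove root 25; move last element 15 to root → [15, 24, 20, 16, 12, 18, 19, 5, 9, 7, 2, 13]
  15 vs larger child 24 at index 1, swap → [24, 15, 20, 16, 12, 18, 19, 5, 9, 7, 2, 13]
  15 vs larger child 16 at index 3, swap → [24, 16, 20, 15, 12, 18, 19, 5, 9, 7, 2, 13]
extract-max #4 returns 24:
  remove root 24; move last element 13 to root → [13, 16, 20, 15, 12, 18, 19, 5, 9, 7, 2]
  13 vs larger child 20 at index 2, swap → [20, 16, 13, 15, 12, 18, 19, 5, 9, 7, 2]
  13 vs larger child 19 at index 6, swap → [20, 16, 19, 15, 12, 18, 13, 5, 9, 7, 2]

[20, 16, 19, 15, 12, 18, 13, 5, 9, 7, 2]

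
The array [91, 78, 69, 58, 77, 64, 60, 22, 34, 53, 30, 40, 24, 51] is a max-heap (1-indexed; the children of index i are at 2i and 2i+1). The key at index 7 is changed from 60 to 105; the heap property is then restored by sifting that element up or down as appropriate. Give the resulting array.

set index 7 from 60 to 105 → [91, 78, 69, 58, 77, 64, 105, 22, 34, 53, 30, 40, 24, 51]
105 > parent 69 at index 3, swap → [91, 78, 105, 58, 77, 64, 69, 22, 34, 53, 30, 40, 24, 51]
105 > parent 91 at index 1, swap → [105, 78, 91, 58, 77, 64, 69, 22, 34, 53, 30, 40, 24, 51]

[105, 78, 91, 58, 77, 64, 69, 22, 34, 53, 30, 40, 24, 51]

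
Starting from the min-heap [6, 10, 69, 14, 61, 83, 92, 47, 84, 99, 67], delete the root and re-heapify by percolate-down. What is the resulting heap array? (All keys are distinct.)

[10, 14, 69, 47, 61, 83, 92, 67, 84, 99]

remove root 6; move last element 67 to root → [67, 10, 69, 14, 61, 83, 92, 47, 84, 99]
67 vs smaller child 10 at index 1, swap → [10, 67, 69, 14, 61, 83, 92, 47, 84, 99]
67 vs smaller child 14 at index 3, swap → [10, 14, 69, 67, 61, 83, 92, 47, 84, 99]
67 vs smaller child 47 at index 7, swap → [10, 14, 69, 47, 61, 83, 92, 67, 84, 99]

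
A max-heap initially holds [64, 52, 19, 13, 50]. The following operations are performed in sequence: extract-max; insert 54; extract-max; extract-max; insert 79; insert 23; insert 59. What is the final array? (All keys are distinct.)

[79, 50, 59, 13, 23, 19]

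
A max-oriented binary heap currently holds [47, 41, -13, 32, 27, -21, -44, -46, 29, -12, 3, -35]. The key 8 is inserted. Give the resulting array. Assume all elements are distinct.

[47, 41, 8, 32, 27, -13, -44, -46, 29, -12, 3, -35, -21]

append 8 at index 12 → [47, 41, -13, 32, 27, -21, -44, -46, 29, -12, 3, -35, 8]
8 > parent -21 at index 5, swap → [47, 41, -13, 32, 27, 8, -44, -46, 29, -12, 3, -35, -21]
8 > parent -13 at index 2, swap → [47, 41, 8, 32, 27, -13, -44, -46, 29, -12, 3, -35, -21]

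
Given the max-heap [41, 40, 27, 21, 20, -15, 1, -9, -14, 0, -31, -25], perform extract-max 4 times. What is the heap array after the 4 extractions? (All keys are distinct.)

[20, 0, 1, -9, -14, -15, -31, -25]

extract-max #1 returns 41:
  remove root 41; move last element -25 to root → [-25, 40, 27, 21, 20, -15, 1, -9, -14, 0, -31]
  -25 vs larger child 40 at index 1, swap → [40, -25, 27, 21, 20, -15, 1, -9, -14, 0, -31]
  -25 vs larger child 21 at index 3, swap → [40, 21, 27, -25, 20, -15, 1, -9, -14, 0, -31]
  -25 vs larger child -9 at index 7, swap → [40, 21, 27, -9, 20, -15, 1, -25, -14, 0, -31]
extract-max #2 returns 40:
  remove root 40; move last element -31 to root → [-31, 21, 27, -9, 20, -15, 1, -25, -14, 0]
  -31 vs larger child 27 at index 2, swap → [27, 21, -31, -9, 20, -15, 1, -25, -14, 0]
  -31 vs larger child 1 at index 6, swap → [27, 21, 1, -9, 20, -15, -31, -25, -14, 0]
extract-max #3 returns 27:
  remove root 27; move last element 0 to root → [0, 21, 1, -9, 20, -15, -31, -25, -14]
  0 vs larger child 21 at index 1, swap → [21, 0, 1, -9, 20, -15, -31, -25, -14]
  0 vs larger child 20 at index 4, swap → [21, 20, 1, -9, 0, -15, -31, -25, -14]
extract-max #4 returns 21:
  remove root 21; move last element -14 to root → [-14, 20, 1, -9, 0, -15, -31, -25]
  -14 vs larger child 20 at index 1, swap → [20, -14, 1, -9, 0, -15, -31, -25]
  -14 vs larger child 0 at index 4, swap → [20, 0, 1, -9, -14, -15, -31, -25]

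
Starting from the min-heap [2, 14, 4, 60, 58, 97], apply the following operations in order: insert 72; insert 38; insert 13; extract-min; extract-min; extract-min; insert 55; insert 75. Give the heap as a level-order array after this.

insert 72:
  append 72 at index 6 → [2, 14, 4, 60, 58, 97, 72] (no swap needed)
insert 38:
  append 38 at index 7 → [2, 14, 4, 60, 58, 97, 72, 38]
  38 < parent 60 at index 3, swap → [2, 14, 4, 38, 58, 97, 72, 60]
insert 13:
  append 13 at index 8 → [2, 14, 4, 38, 58, 97, 72, 60, 13]
  13 < parent 38 at index 3, swap → [2, 14, 4, 13, 58, 97, 72, 60, 38]
  13 < parent 14 at index 1, swap → [2, 13, 4, 14, 58, 97, 72, 60, 38]
extract-min → returns 2:
  remove root 2; move last element 38 to root → [38, 13, 4, 14, 58, 97, 72, 60]
  38 vs smaller child 4 at index 2, swap → [4, 13, 38, 14, 58, 97, 72, 60]
extract-min → returns 4:
  remove root 4; move last element 60 to root → [60, 13, 38, 14, 58, 97, 72]
  60 vs smaller child 13 at index 1, swap → [13, 60, 38, 14, 58, 97, 72]
  60 vs smaller child 14 at index 3, swap → [13, 14, 38, 60, 58, 97, 72]
extract-min → returns 13:
  remove root 13; move last element 72 to root → [72, 14, 38, 60, 58, 97]
  72 vs smaller child 14 at index 1, swap → [14, 72, 38, 60, 58, 97]
  72 vs smaller child 58 at index 4, swap → [14, 58, 38, 60, 72, 97]
insert 55:
  append 55 at index 6 → [14, 58, 38, 60, 72, 97, 55] (no swap needed)
insert 75:
  append 75 at index 7 → [14, 58, 38, 60, 72, 97, 55, 75] (no swap needed)

[14, 58, 38, 60, 72, 97, 55, 75]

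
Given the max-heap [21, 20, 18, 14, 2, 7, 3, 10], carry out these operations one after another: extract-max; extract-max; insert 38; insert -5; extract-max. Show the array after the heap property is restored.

[18, 14, 7, 10, 2, 3, -5]

extract-max → returns 21:
  remove root 21; move last element 10 to root → [10, 20, 18, 14, 2, 7, 3]
  10 vs larger child 20 at index 1, swap → [20, 10, 18, 14, 2, 7, 3]
  10 vs larger child 14 at index 3, swap → [20, 14, 18, 10, 2, 7, 3]
extract-max → returns 20:
  remove root 20; move last element 3 to root → [3, 14, 18, 10, 2, 7]
  3 vs larger child 18 at index 2, swap → [18, 14, 3, 10, 2, 7]
  3 vs only child 7 at index 5, swap → [18, 14, 7, 10, 2, 3]
insert 38:
  append 38 at index 6 → [18, 14, 7, 10, 2, 3, 38]
  38 > parent 7 at index 2, swap → [18, 14, 38, 10, 2, 3, 7]
  38 > parent 18 at index 0, swap → [38, 14, 18, 10, 2, 3, 7]
insert -5:
  append -5 at index 7 → [38, 14, 18, 10, 2, 3, 7, -5] (no swap needed)
extract-max → returns 38:
  remove root 38; move last element -5 to root → [-5, 14, 18, 10, 2, 3, 7]
  -5 vs larger child 18 at index 2, swap → [18, 14, -5, 10, 2, 3, 7]
  -5 vs larger child 7 at index 6, swap → [18, 14, 7, 10, 2, 3, -5]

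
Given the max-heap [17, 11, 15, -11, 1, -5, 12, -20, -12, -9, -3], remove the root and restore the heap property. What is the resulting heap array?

[15, 11, 12, -11, 1, -5, -3, -20, -12, -9]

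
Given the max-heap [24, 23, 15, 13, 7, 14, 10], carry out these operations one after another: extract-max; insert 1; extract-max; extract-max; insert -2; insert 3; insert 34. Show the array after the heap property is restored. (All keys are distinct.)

[34, 14, 3, 13, 7, -2, 1, 10]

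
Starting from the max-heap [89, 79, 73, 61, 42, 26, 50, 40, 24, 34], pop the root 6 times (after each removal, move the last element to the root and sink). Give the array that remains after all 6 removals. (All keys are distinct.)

[40, 34, 26, 24]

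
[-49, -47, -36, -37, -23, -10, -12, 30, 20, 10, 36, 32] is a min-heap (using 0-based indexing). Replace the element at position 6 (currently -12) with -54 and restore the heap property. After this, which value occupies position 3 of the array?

set index 6 from -12 to -54 → [-49, -47, -36, -37, -23, -10, -54, 30, 20, 10, 36, 32]
-54 < parent -36 at index 2, swap → [-49, -47, -54, -37, -23, -10, -36, 30, 20, 10, 36, 32]
-54 < parent -49 at index 0, swap → [-54, -47, -49, -37, -23, -10, -36, 30, 20, 10, 36, 32]
resulting array: [-54, -47, -49, -37, -23, -10, -36, 30, 20, 10, 36, 32]

-37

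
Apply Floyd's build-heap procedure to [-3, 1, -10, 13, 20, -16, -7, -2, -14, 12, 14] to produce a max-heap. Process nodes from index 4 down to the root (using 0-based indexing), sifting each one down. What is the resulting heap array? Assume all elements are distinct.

[20, 14, -7, 13, 12, -16, -10, -2, -14, -3, 1]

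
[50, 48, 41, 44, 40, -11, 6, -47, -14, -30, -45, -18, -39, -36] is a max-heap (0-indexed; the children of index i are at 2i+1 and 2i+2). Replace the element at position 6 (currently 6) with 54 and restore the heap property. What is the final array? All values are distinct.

[54, 48, 50, 44, 40, -11, 41, -47, -14, -30, -45, -18, -39, -36]

set index 6 from 6 to 54 → [50, 48, 41, 44, 40, -11, 54, -47, -14, -30, -45, -18, -39, -36]
54 > parent 41 at index 2, swap → [50, 48, 54, 44, 40, -11, 41, -47, -14, -30, -45, -18, -39, -36]
54 > parent 50 at index 0, swap → [54, 48, 50, 44, 40, -11, 41, -47, -14, -30, -45, -18, -39, -36]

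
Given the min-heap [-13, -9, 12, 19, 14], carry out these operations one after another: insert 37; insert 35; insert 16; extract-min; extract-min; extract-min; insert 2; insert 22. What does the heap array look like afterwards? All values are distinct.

[2, 16, 14, 37, 19, 35, 22]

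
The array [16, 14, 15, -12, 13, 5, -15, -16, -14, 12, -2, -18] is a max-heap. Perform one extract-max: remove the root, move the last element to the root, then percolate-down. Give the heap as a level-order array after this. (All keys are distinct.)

[15, 14, 5, -12, 13, -18, -15, -16, -14, 12, -2]

remove root 16; move last element -18 to root → [-18, 14, 15, -12, 13, 5, -15, -16, -14, 12, -2]
-18 vs larger child 15 at index 2, swap → [15, 14, -18, -12, 13, 5, -15, -16, -14, 12, -2]
-18 vs larger child 5 at index 5, swap → [15, 14, 5, -12, 13, -18, -15, -16, -14, 12, -2]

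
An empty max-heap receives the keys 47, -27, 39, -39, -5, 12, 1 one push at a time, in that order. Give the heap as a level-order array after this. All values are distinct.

[47, -5, 39, -39, -27, 12, 1]

Insert 47:
  append 47 at index 0 → [47] (no swap needed)
Insert -27:
  append -27 at index 1 → [47, -27] (no swap needed)
Insert 39:
  append 39 at index 2 → [47, -27, 39] (no swap needed)
Insert -39:
  append -39 at index 3 → [47, -27, 39, -39] (no swap needed)
Insert -5:
  append -5 at index 4 → [47, -27, 39, -39, -5]
  -5 > parent -27 at index 1, swap → [47, -5, 39, -39, -27]
Insert 12:
  append 12 at index 5 → [47, -5, 39, -39, -27, 12] (no swap needed)
Insert 1:
  append 1 at index 6 → [47, -5, 39, -39, -27, 12, 1] (no swap needed)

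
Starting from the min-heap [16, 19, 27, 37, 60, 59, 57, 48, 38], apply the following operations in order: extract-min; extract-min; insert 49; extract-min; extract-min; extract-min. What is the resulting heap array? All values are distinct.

extract-min → returns 16:
  remove root 16; move last element 38 to root → [38, 19, 27, 37, 60, 59, 57, 48]
  38 vs smaller child 19 at index 1, swap → [19, 38, 27, 37, 60, 59, 57, 48]
  38 vs smaller child 37 at index 3, swap → [19, 37, 27, 38, 60, 59, 57, 48]
extract-min → returns 19:
  remove root 19; move last element 48 to root → [48, 37, 27, 38, 60, 59, 57]
  48 vs smaller child 27 at index 2, swap → [27, 37, 48, 38, 60, 59, 57]
insert 49:
  append 49 at index 7 → [27, 37, 48, 38, 60, 59, 57, 49] (no swap needed)
extract-min → returns 27:
  remove root 27; move last element 49 to root → [49, 37, 48, 38, 60, 59, 57]
  49 vs smaller child 37 at index 1, swap → [37, 49, 48, 38, 60, 59, 57]
  49 vs smaller child 38 at index 3, swap → [37, 38, 48, 49, 60, 59, 57]
extract-min → returns 37:
  remove root 37; move last element 57 to root → [57, 38, 48, 49, 60, 59]
  57 vs smaller child 38 at index 1, swap → [38, 57, 48, 49, 60, 59]
  57 vs smaller child 49 at index 3, swap → [38, 49, 48, 57, 60, 59]
extract-min → returns 38:
  remove root 38; move last element 59 to root → [59, 49, 48, 57, 60]
  59 vs smaller child 48 at index 2, swap → [48, 49, 59, 57, 60]

[48, 49, 59, 57, 60]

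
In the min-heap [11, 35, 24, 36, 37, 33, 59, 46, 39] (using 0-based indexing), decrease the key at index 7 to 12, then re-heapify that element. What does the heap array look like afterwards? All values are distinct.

set index 7 from 46 to 12 → [11, 35, 24, 36, 37, 33, 59, 12, 39]
12 < parent 36 at index 3, swap → [11, 35, 24, 12, 37, 33, 59, 36, 39]
12 < parent 35 at index 1, swap → [11, 12, 24, 35, 37, 33, 59, 36, 39]

[11, 12, 24, 35, 37, 33, 59, 36, 39]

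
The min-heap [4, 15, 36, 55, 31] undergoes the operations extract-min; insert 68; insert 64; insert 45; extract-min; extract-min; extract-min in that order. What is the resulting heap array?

extract-min → returns 4:
  remove root 4; move last element 31 to root → [31, 15, 36, 55]
  31 vs smaller child 15 at index 1, swap → [15, 31, 36, 55]
insert 68:
  append 68 at index 4 → [15, 31, 36, 55, 68] (no swap needed)
insert 64:
  append 64 at index 5 → [15, 31, 36, 55, 68, 64] (no swap needed)
insert 45:
  append 45 at index 6 → [15, 31, 36, 55, 68, 64, 45] (no swap needed)
extract-min → returns 15:
  remove root 15; move last element 45 to root → [45, 31, 36, 55, 68, 64]
  45 vs smaller child 31 at index 1, swap → [31, 45, 36, 55, 68, 64]
extract-min → returns 31:
  remove root 31; move last element 64 to root → [64, 45, 36, 55, 68]
  64 vs smaller child 36 at index 2, swap → [36, 45, 64, 55, 68]
extract-min → returns 36:
  remove root 36; move last element 68 to root → [68, 45, 64, 55]
  68 vs smaller child 45 at index 1, swap → [45, 68, 64, 55]
  68 vs only child 55 at index 3, swap → [45, 55, 64, 68]

[45, 55, 64, 68]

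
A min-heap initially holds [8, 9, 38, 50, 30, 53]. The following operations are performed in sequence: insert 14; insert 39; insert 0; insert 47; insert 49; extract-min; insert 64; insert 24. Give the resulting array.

insert 14:
  append 14 at index 6 → [8, 9, 38, 50, 30, 53, 14]
  14 < parent 38 at index 2, swap → [8, 9, 14, 50, 30, 53, 38]
insert 39:
  append 39 at index 7 → [8, 9, 14, 50, 30, 53, 38, 39]
  39 < parent 50 at index 3, swap → [8, 9, 14, 39, 30, 53, 38, 50]
insert 0:
  append 0 at index 8 → [8, 9, 14, 39, 30, 53, 38, 50, 0]
  0 < parent 39 at index 3, swap → [8, 9, 14, 0, 30, 53, 38, 50, 39]
  0 < parent 9 at index 1, swap → [8, 0, 14, 9, 30, 53, 38, 50, 39]
  0 < parent 8 at index 0, swap → [0, 8, 14, 9, 30, 53, 38, 50, 39]
insert 47:
  append 47 at index 9 → [0, 8, 14, 9, 30, 53, 38, 50, 39, 47] (no swap needed)
insert 49:
  append 49 at index 10 → [0, 8, 14, 9, 30, 53, 38, 50, 39, 47, 49] (no swap needed)
extract-min → returns 0:
  remove root 0; move last element 49 to root → [49, 8, 14, 9, 30, 53, 38, 50, 39, 47]
  49 vs smaller child 8 at index 1, swap → [8, 49, 14, 9, 30, 53, 38, 50, 39, 47]
  49 vs smaller child 9 at index 3, swap → [8, 9, 14, 49, 30, 53, 38, 50, 39, 47]
  49 vs smaller child 39 at index 8, swap → [8, 9, 14, 39, 30, 53, 38, 50, 49, 47]
insert 64:
  append 64 at index 10 → [8, 9, 14, 39, 30, 53, 38, 50, 49, 47, 64] (no swap needed)
insert 24:
  append 24 at index 11 → [8, 9, 14, 39, 30, 53, 38, 50, 49, 47, 64, 24]
  24 < parent 53 at index 5, swap → [8, 9, 14, 39, 30, 24, 38, 50, 49, 47, 64, 53]

[8, 9, 14, 39, 30, 24, 38, 50, 49, 47, 64, 53]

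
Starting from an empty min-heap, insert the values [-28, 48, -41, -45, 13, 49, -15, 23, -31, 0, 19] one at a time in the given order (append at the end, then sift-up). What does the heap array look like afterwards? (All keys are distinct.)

[-45, -41, -28, -31, 0, 49, -15, 48, 23, 13, 19]

Insert -28:
  append -28 at index 0 → [-28] (no swap needed)
Insert 48:
  append 48 at index 1 → [-28, 48] (no swap needed)
Insert -41:
  append -41 at index 2 → [-28, 48, -41]
  -41 < parent -28 at index 0, swap → [-41, 48, -28]
Insert -45:
  append -45 at index 3 → [-41, 48, -28, -45]
  -45 < parent 48 at index 1, swap → [-41, -45, -28, 48]
  -45 < parent -41 at index 0, swap → [-45, -41, -28, 48]
Insert 13:
  append 13 at index 4 → [-45, -41, -28, 48, 13] (no swap needed)
Insert 49:
  append 49 at index 5 → [-45, -41, -28, 48, 13, 49] (no swap needed)
Insert -15:
  append -15 at index 6 → [-45, -41, -28, 48, 13, 49, -15] (no swap needed)
Insert 23:
  append 23 at index 7 → [-45, -41, -28, 48, 13, 49, -15, 23]
  23 < parent 48 at index 3, swap → [-45, -41, -28, 23, 13, 49, -15, 48]
Insert -31:
  append -31 at index 8 → [-45, -41, -28, 23, 13, 49, -15, 48, -31]
  -31 < parent 23 at index 3, swap → [-45, -41, -28, -31, 13, 49, -15, 48, 23]
Insert 0:
  append 0 at index 9 → [-45, -41, -28, -31, 13, 49, -15, 48, 23, 0]
  0 < parent 13 at index 4, swap → [-45, -41, -28, -31, 0, 49, -15, 48, 23, 13]
Insert 19:
  append 19 at index 10 → [-45, -41, -28, -31, 0, 49, -15, 48, 23, 13, 19] (no swap needed)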